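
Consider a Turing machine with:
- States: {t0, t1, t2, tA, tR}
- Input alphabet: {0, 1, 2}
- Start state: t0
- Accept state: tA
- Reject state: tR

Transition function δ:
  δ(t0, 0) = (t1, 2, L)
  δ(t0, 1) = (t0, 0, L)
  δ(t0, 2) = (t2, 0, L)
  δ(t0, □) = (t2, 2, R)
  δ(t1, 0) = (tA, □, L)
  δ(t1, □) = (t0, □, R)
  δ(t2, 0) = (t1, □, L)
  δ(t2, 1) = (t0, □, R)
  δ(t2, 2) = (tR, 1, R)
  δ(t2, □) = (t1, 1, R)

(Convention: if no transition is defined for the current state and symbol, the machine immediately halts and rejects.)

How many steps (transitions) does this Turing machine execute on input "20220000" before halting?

Execution trace:
Initial: [t0]20220000
Step 1: δ(t0, 2) = (t2, 0, L) → [t2]□00220000
Step 2: δ(t2, □) = (t1, 1, R) → 1[t1]00220000
Step 3: δ(t1, 0) = (tA, □, L) → [tA]1□0220000

The machine reaches the accept state tA and halts.

The machine executed 3 steps before halting.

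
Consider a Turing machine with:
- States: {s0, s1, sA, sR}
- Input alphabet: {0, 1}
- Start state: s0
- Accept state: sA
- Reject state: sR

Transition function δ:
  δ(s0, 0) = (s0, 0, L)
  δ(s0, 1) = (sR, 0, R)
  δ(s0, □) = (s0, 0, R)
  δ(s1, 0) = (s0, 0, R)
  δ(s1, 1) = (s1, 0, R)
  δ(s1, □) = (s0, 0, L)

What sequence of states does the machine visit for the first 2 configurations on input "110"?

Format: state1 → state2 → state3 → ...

Execution trace:
Initial: [s0]110
Step 1: δ(s0, 1) = (sR, 0, R) → 0[sR]10

The machine reaches the reject state sR and halts.

State sequence: s0 → sR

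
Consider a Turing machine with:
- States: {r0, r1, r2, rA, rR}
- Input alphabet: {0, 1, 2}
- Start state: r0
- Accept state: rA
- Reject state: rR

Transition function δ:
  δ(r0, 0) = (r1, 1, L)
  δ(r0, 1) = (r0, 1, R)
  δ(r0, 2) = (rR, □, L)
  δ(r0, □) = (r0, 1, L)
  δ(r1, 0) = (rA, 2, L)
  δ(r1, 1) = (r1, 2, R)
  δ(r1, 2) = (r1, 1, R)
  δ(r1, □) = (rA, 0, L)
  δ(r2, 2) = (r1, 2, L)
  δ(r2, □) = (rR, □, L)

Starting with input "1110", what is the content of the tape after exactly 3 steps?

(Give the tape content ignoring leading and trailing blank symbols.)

Execution trace:
Initial: [r0]1110
Step 1: δ(r0, 1) = (r0, 1, R) → 1[r0]110
Step 2: δ(r0, 1) = (r0, 1, R) → 11[r0]10
Step 3: δ(r0, 1) = (r0, 1, R) → 111[r0]0

After 3 steps, the tape (ignoring leading/trailing blanks) is: 1110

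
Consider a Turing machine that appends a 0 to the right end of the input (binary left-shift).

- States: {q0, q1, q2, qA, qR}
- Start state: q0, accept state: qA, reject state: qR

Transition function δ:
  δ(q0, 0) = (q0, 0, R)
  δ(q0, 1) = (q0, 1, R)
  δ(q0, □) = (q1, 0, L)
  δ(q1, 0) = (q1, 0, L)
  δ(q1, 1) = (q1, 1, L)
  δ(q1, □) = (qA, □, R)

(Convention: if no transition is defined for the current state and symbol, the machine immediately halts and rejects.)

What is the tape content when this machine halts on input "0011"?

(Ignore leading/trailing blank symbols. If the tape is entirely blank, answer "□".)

Execution trace:
Initial: [q0]0011
Step 1: δ(q0, 0) = (q0, 0, R) → 0[q0]011
Step 2: δ(q0, 0) = (q0, 0, R) → 00[q0]11
Step 3: δ(q0, 1) = (q0, 1, R) → 001[q0]1
Step 4: δ(q0, 1) = (q0, 1, R) → 0011[q0]□
Step 5: δ(q0, □) = (q1, 0, L) → 001[q1]10
Step 6: δ(q1, 1) = (q1, 1, L) → 00[q1]110
Step 7: δ(q1, 1) = (q1, 1, L) → 0[q1]0110
Step 8: δ(q1, 0) = (q1, 0, L) → [q1]00110
Step 9: δ(q1, 0) = (q1, 0, L) → [q1]□00110
Step 10: δ(q1, □) = (qA, □, R) → □[qA]00110

The machine reaches the accept state qA and halts.

Final tape (ignoring leading/trailing blanks): 00110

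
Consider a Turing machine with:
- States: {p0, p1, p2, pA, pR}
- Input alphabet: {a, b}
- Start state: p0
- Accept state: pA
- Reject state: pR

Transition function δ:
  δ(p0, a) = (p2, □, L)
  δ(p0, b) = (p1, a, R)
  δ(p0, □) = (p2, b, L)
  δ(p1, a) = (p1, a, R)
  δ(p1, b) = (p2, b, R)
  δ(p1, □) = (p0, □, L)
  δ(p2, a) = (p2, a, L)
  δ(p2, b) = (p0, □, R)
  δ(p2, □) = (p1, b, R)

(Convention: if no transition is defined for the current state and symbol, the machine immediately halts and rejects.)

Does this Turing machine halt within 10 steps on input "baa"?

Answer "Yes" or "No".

Execution trace:
Initial: [p0]baa
Step 1: δ(p0, b) = (p1, a, R) → a[p1]aa
Step 2: δ(p1, a) = (p1, a, R) → aa[p1]a
Step 3: δ(p1, a) = (p1, a, R) → aaa[p1]□
Step 4: δ(p1, □) = (p0, □, L) → aa[p0]a□
Step 5: δ(p0, a) = (p2, □, L) → a[p2]a□□
Step 6: δ(p2, a) = (p2, a, L) → [p2]aa□□
Step 7: δ(p2, a) = (p2, a, L) → [p2]□aa□□
Step 8: δ(p2, □) = (p1, b, R) → b[p1]aa□□
Step 9: δ(p1, a) = (p1, a, R) → ba[p1]a□□
Step 10: δ(p1, a) = (p1, a, R) → baa[p1]□□

The machine has not reached a halting state after 10 steps.
The machine did not halt within the 10-step bound.

Answer: No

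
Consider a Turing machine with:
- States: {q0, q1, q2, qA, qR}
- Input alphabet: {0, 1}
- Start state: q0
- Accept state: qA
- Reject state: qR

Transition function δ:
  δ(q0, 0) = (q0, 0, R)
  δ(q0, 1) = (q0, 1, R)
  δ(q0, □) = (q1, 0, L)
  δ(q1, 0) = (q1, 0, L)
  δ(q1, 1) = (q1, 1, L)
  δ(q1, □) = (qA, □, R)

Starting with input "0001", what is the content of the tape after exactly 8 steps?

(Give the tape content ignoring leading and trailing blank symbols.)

Execution trace:
Initial: [q0]0001
Step 1: δ(q0, 0) = (q0, 0, R) → 0[q0]001
Step 2: δ(q0, 0) = (q0, 0, R) → 00[q0]01
Step 3: δ(q0, 0) = (q0, 0, R) → 000[q0]1
Step 4: δ(q0, 1) = (q0, 1, R) → 0001[q0]□
Step 5: δ(q0, □) = (q1, 0, L) → 000[q1]10
Step 6: δ(q1, 1) = (q1, 1, L) → 00[q1]010
Step 7: δ(q1, 0) = (q1, 0, L) → 0[q1]0010
Step 8: δ(q1, 0) = (q1, 0, L) → [q1]00010

After 8 steps, the tape (ignoring leading/trailing blanks) is: 00010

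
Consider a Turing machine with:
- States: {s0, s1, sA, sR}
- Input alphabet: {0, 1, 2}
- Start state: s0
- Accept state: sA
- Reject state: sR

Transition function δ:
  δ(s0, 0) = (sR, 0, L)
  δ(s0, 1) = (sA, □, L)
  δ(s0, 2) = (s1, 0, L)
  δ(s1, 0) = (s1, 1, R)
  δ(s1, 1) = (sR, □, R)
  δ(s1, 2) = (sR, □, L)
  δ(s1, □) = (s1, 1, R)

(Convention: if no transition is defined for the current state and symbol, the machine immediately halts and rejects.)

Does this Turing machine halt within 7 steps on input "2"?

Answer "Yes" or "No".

Execution trace:
Initial: [s0]2
Step 1: δ(s0, 2) = (s1, 0, L) → [s1]□0
Step 2: δ(s1, □) = (s1, 1, R) → 1[s1]0
Step 3: δ(s1, 0) = (s1, 1, R) → 11[s1]□
Step 4: δ(s1, □) = (s1, 1, R) → 111[s1]□
Step 5: δ(s1, □) = (s1, 1, R) → 1111[s1]□
Step 6: δ(s1, □) = (s1, 1, R) → 11111[s1]□
Step 7: δ(s1, □) = (s1, 1, R) → 111111[s1]□

The machine has not reached a halting state after 7 steps.
The machine did not halt within the 7-step bound.

Answer: No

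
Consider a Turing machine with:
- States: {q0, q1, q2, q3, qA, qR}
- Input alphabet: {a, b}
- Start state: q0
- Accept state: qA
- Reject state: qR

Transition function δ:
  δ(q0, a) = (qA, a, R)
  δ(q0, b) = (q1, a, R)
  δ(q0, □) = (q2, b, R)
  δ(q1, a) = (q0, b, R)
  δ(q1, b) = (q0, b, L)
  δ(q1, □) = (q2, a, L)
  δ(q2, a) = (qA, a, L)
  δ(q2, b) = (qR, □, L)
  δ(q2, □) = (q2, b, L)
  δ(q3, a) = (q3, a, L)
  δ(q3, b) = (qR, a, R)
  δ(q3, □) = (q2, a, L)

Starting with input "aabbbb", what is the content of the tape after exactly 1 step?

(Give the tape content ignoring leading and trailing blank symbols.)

Execution trace:
Initial: [q0]aabbbb
Step 1: δ(q0, a) = (qA, a, R) → a[qA]abbbb

The machine reaches the accept state qA and halts.

After 1 step, the tape (ignoring leading/trailing blanks) is: aabbbb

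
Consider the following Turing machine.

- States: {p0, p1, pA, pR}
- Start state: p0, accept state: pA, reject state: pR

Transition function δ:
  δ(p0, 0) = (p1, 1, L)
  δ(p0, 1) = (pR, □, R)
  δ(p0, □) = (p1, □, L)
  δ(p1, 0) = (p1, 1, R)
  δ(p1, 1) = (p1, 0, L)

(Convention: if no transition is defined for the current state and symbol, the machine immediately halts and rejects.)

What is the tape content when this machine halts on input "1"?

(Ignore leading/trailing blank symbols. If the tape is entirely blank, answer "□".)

Execution trace:
Initial: [p0]1
Step 1: δ(p0, 1) = (pR, □, R) → □[pR]□

The machine reaches the reject state pR and halts.

Final tape (ignoring leading/trailing blanks): □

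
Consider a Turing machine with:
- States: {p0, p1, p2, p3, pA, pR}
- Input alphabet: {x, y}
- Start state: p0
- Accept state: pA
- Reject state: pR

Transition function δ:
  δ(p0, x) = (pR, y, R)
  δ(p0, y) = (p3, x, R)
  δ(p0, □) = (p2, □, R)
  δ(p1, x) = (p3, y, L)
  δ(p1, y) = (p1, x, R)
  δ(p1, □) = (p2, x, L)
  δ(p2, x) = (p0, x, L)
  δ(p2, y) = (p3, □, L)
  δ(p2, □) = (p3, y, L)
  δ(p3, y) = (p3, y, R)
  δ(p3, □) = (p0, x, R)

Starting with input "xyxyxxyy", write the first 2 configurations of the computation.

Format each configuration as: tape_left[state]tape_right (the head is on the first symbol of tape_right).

Transitions applied:
Step 1: δ(p0, x) = (pR, y, R)

The first 2 configurations are:
[p0]xyxyxxyy ⊢ y[pR]yxyxxyy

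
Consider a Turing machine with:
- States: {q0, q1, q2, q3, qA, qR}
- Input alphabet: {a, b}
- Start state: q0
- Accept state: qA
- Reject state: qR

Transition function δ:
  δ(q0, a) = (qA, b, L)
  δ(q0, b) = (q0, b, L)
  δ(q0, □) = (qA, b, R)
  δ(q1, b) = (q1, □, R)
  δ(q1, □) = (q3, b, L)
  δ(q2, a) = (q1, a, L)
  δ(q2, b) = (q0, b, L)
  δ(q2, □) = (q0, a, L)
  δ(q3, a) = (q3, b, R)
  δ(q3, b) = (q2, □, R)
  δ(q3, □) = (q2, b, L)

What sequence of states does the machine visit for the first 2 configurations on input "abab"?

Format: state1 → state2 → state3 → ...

Execution trace:
Initial: [q0]abab
Step 1: δ(q0, a) = (qA, b, L) → [qA]□bbab

The machine reaches the accept state qA and halts.

State sequence: q0 → qA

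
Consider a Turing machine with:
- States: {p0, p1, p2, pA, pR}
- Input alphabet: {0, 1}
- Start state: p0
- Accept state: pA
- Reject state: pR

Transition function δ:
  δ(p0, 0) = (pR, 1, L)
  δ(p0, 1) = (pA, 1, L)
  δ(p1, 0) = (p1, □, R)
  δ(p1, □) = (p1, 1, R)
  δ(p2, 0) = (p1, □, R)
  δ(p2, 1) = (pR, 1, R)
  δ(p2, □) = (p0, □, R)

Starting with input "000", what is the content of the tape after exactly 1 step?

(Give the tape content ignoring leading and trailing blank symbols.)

Execution trace:
Initial: [p0]000
Step 1: δ(p0, 0) = (pR, 1, L) → [pR]□100

The machine reaches the reject state pR and halts.

After 1 step, the tape (ignoring leading/trailing blanks) is: 100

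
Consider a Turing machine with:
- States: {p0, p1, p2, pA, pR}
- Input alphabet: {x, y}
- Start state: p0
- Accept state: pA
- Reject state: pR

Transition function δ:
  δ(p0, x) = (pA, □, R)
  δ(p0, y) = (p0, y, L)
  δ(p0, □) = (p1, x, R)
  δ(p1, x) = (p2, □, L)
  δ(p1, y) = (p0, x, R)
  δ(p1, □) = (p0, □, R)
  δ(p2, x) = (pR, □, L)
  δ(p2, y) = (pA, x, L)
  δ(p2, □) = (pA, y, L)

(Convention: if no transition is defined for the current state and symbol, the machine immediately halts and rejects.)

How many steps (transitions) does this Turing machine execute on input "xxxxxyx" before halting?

Execution trace:
Initial: [p0]xxxxxyx
Step 1: δ(p0, x) = (pA, □, R) → □[pA]xxxxyx

The machine reaches the accept state pA and halts.

The machine executed 1 step before halting.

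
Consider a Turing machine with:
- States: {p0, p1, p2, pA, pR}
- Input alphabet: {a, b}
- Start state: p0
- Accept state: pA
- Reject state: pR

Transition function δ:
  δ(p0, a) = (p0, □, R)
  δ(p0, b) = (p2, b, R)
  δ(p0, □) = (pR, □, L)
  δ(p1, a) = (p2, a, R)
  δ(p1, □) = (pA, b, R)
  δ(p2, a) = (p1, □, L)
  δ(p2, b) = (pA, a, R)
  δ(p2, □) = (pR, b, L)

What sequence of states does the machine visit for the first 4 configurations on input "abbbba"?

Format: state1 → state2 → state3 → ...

Execution trace:
Initial: [p0]abbbba
Step 1: δ(p0, a) = (p0, □, R) → □[p0]bbbba
Step 2: δ(p0, b) = (p2, b, R) → □b[p2]bbba
Step 3: δ(p2, b) = (pA, a, R) → □ba[pA]bba

The machine reaches the accept state pA and halts.

State sequence: p0 → p0 → p2 → pA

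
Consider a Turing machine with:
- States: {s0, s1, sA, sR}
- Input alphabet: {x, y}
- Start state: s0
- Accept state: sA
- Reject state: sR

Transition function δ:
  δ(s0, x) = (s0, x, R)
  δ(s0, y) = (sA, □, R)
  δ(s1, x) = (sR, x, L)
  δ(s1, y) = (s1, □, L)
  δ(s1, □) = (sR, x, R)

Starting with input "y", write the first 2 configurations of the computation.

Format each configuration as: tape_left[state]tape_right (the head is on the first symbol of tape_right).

Transitions applied:
Step 1: δ(s0, y) = (sA, □, R)

The first 2 configurations are:
[s0]y ⊢ □[sA]□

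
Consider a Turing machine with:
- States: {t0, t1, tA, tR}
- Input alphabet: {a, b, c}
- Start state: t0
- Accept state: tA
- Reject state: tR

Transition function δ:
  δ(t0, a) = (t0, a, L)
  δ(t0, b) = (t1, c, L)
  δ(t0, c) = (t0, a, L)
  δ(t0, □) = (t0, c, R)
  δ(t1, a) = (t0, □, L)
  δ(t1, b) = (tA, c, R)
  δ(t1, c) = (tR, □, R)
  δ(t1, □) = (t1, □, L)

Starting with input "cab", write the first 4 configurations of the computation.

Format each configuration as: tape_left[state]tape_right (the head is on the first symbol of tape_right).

Transitions applied:
Step 1: δ(t0, c) = (t0, a, L)
Step 2: δ(t0, □) = (t0, c, R)
Step 3: δ(t0, a) = (t0, a, L)

The first 4 configurations are:
[t0]cab ⊢ [t0]□aab ⊢ c[t0]aab ⊢ [t0]caab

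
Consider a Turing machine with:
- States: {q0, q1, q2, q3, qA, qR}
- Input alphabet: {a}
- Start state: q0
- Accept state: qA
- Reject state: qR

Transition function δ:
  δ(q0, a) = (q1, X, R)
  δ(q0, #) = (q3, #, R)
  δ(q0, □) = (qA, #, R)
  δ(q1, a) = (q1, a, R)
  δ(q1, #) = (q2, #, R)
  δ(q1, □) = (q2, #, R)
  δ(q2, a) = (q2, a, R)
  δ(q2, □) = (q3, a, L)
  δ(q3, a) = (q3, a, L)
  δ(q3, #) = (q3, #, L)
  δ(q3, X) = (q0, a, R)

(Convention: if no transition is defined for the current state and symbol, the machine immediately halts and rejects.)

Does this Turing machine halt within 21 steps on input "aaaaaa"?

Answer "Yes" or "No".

Execution trace:
Initial: [q0]aaaaaa
Step 1: δ(q0, a) = (q1, X, R) → X[q1]aaaaa
Step 2: δ(q1, a) = (q1, a, R) → Xa[q1]aaaa
Step 3: δ(q1, a) = (q1, a, R) → Xaa[q1]aaa
Step 4: δ(q1, a) = (q1, a, R) → Xaaa[q1]aa
Step 5: δ(q1, a) = (q1, a, R) → Xaaaa[q1]a
Step 6: δ(q1, a) = (q1, a, R) → Xaaaaa[q1]□
Step 7: δ(q1, □) = (q2, #, R) → Xaaaaa#[q2]□
Step 8: δ(q2, □) = (q3, a, L) → Xaaaaa[q3]#a
Step 9: δ(q3, #) = (q3, #, L) → Xaaaa[q3]a#a
Step 10: δ(q3, a) = (q3, a, L) → Xaaa[q3]aa#a
Step 11: δ(q3, a) = (q3, a, L) → Xaa[q3]aaa#a
Step 12: δ(q3, a) = (q3, a, L) → Xa[q3]aaaa#a
Step 13: δ(q3, a) = (q3, a, L) → X[q3]aaaaa#a
Step 14: δ(q3, a) = (q3, a, L) → [q3]Xaaaaa#a
Step 15: δ(q3, X) = (q0, a, R) → a[q0]aaaaa#a
Step 16: δ(q0, a) = (q1, X, R) → aX[q1]aaaa#a
Step 17: δ(q1, a) = (q1, a, R) → aXa[q1]aaa#a
Step 18: δ(q1, a) = (q1, a, R) → aXaa[q1]aa#a
Step 19: δ(q1, a) = (q1, a, R) → aXaaa[q1]a#a
Step 20: δ(q1, a) = (q1, a, R) → aXaaaa[q1]#a
Step 21: δ(q1, #) = (q2, #, R) → aXaaaa#[q2]a

The machine has not reached a halting state after 21 steps.
The machine did not halt within the 21-step bound.

Answer: No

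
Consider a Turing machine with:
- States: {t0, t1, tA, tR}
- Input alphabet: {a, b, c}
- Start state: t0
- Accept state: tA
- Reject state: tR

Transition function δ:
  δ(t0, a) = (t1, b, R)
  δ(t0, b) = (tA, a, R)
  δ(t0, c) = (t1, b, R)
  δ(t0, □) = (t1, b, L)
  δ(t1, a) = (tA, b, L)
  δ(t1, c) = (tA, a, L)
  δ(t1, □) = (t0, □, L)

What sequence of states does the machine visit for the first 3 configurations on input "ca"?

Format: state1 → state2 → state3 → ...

Execution trace:
Initial: [t0]ca
Step 1: δ(t0, c) = (t1, b, R) → b[t1]a
Step 2: δ(t1, a) = (tA, b, L) → [tA]bb

The machine reaches the accept state tA and halts.

State sequence: t0 → t1 → tA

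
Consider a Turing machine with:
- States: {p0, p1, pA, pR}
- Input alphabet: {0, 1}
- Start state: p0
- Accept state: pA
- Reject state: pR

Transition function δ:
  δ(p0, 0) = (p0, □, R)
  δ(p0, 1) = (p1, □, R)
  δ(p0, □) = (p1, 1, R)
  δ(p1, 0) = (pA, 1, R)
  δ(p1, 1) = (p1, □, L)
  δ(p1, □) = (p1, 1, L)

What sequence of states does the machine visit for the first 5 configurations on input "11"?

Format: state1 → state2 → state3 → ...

Execution trace:
Initial: [p0]11
Step 1: δ(p0, 1) = (p1, □, R) → □[p1]1
Step 2: δ(p1, 1) = (p1, □, L) → [p1]□□
Step 3: δ(p1, □) = (p1, 1, L) → [p1]□1□
Step 4: δ(p1, □) = (p1, 1, L) → [p1]□11□

State sequence: p0 → p1 → p1 → p1 → p1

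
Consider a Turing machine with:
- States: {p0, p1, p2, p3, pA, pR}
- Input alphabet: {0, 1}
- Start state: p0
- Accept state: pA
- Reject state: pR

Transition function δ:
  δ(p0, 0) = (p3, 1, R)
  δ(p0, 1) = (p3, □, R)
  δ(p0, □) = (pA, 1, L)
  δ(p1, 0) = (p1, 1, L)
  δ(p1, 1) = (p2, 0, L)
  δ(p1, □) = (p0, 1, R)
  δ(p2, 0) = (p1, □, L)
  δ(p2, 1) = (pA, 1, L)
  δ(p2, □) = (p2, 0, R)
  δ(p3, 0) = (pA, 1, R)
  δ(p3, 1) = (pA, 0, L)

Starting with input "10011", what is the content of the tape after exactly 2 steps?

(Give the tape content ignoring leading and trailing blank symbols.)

Execution trace:
Initial: [p0]10011
Step 1: δ(p0, 1) = (p3, □, R) → □[p3]0011
Step 2: δ(p3, 0) = (pA, 1, R) → □1[pA]011

The machine reaches the accept state pA and halts.

After 2 steps, the tape (ignoring leading/trailing blanks) is: 1011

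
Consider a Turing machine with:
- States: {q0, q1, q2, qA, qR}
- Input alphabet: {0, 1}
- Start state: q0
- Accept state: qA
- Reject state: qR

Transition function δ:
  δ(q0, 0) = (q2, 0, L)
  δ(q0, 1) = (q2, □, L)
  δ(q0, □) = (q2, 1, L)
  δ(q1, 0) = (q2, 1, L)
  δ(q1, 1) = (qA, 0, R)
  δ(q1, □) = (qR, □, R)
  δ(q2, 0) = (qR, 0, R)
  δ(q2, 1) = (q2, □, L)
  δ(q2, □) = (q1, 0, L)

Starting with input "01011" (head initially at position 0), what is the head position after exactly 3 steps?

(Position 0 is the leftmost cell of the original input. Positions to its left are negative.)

Execution trace (head position shown):
Step 0: [q0]01011  (head at position 0)
Step 1: move left → [q2]□01011  (head at position -1)
Step 2: move left → [q1]□001011  (head at position -2)
Step 3: move right → □[qR]001011  (head at position -1)

After 3 steps, the head is at position -1.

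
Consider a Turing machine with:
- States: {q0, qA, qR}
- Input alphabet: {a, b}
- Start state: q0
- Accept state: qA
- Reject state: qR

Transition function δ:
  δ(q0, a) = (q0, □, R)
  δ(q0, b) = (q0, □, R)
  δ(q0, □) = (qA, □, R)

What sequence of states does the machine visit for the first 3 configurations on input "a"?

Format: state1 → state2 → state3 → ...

Execution trace:
Initial: [q0]a
Step 1: δ(q0, a) = (q0, □, R) → □[q0]□
Step 2: δ(q0, □) = (qA, □, R) → □□[qA]□

The machine reaches the accept state qA and halts.

State sequence: q0 → q0 → qA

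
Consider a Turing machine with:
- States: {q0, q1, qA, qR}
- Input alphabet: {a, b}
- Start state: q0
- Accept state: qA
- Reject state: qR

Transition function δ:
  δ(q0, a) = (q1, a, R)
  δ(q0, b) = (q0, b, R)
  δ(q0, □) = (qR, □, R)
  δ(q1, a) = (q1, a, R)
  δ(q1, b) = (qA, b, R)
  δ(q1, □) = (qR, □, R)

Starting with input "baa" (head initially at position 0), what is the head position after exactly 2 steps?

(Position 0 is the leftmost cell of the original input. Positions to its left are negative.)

Execution trace (head position shown):
Step 0: [q0]baa  (head at position 0)
Step 1: move right → b[q0]aa  (head at position 1)
Step 2: move right → ba[q1]a  (head at position 2)

After 2 steps, the head is at position 2.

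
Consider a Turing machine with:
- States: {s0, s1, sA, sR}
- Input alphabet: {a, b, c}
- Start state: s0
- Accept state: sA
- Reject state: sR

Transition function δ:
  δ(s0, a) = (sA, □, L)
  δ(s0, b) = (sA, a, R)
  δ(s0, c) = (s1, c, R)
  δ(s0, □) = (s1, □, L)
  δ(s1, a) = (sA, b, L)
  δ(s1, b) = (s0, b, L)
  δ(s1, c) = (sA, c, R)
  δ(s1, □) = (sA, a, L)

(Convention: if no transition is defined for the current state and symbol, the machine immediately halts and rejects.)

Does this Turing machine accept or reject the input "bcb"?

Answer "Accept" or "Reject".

Execution trace:
Initial: [s0]bcb
Step 1: δ(s0, b) = (sA, a, R) → a[sA]cb

The machine reaches the accept state sA and halts.

Answer: Accept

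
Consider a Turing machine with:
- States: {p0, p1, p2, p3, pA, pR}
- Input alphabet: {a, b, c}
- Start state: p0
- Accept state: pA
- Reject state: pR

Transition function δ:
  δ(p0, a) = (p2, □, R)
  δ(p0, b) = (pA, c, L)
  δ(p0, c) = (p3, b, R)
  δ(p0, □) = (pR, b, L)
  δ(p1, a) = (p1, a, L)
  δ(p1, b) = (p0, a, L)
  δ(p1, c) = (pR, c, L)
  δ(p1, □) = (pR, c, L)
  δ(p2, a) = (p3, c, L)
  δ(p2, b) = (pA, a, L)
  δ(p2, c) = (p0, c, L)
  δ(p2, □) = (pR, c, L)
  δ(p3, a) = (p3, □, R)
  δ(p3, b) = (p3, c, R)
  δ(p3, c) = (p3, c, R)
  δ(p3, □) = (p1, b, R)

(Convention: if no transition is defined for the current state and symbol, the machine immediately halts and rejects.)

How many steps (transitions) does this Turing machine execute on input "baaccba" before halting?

Execution trace:
Initial: [p0]baaccba
Step 1: δ(p0, b) = (pA, c, L) → [pA]□caaccba

The machine reaches the accept state pA and halts.

The machine executed 1 step before halting.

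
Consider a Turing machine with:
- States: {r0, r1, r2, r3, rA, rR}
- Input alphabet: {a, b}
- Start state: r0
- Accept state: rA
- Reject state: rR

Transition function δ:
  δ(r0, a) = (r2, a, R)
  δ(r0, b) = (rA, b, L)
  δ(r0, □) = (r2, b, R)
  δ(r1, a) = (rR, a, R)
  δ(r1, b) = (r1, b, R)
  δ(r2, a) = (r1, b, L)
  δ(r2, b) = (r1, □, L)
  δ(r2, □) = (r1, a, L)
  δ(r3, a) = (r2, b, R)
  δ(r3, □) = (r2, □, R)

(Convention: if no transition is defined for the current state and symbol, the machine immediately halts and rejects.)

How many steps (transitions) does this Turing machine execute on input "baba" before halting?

Execution trace:
Initial: [r0]baba
Step 1: δ(r0, b) = (rA, b, L) → [rA]□baba

The machine reaches the accept state rA and halts.

The machine executed 1 step before halting.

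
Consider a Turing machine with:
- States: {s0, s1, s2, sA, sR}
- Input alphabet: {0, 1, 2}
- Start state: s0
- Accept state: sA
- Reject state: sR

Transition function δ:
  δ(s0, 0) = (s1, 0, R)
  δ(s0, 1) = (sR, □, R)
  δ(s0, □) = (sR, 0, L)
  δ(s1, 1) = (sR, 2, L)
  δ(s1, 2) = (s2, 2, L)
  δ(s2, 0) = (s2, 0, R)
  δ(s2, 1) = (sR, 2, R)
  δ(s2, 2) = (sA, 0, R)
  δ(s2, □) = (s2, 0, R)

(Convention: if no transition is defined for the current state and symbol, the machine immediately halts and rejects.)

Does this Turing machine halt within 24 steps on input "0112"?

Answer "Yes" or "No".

Execution trace:
Initial: [s0]0112
Step 1: δ(s0, 0) = (s1, 0, R) → 0[s1]112
Step 2: δ(s1, 1) = (sR, 2, L) → [sR]0212

The machine reaches the reject state sR and halts.
The machine halted after 2 steps (within the 24-step bound).

Answer: Yes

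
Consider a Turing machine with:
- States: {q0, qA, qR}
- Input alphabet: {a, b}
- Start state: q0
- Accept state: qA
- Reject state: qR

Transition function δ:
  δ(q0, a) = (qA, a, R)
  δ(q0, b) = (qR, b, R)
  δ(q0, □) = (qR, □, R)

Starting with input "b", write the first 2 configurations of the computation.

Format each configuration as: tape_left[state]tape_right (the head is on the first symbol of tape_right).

Transitions applied:
Step 1: δ(q0, b) = (qR, b, R)

The first 2 configurations are:
[q0]b ⊢ b[qR]□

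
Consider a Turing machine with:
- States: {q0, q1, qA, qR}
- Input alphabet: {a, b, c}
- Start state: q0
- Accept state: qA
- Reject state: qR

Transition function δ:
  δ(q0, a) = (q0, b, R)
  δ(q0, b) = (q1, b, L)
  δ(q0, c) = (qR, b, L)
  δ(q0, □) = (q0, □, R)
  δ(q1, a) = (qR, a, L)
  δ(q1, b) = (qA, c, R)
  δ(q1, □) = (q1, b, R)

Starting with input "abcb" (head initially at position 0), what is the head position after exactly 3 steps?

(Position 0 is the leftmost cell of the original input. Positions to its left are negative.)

Execution trace (head position shown):
Step 0: [q0]abcb  (head at position 0)
Step 1: move right → b[q0]bcb  (head at position 1)
Step 2: move left → [q1]bbcb  (head at position 0)
Step 3: move right → c[qA]bcb  (head at position 1)

After 3 steps, the head is at position 1.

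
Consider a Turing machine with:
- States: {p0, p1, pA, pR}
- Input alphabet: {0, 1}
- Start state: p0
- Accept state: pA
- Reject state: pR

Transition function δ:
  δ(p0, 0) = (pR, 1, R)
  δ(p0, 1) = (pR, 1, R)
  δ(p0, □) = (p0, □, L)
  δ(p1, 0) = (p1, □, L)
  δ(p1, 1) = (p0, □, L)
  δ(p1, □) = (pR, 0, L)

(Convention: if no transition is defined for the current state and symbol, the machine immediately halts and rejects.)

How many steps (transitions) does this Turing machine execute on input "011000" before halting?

Execution trace:
Initial: [p0]011000
Step 1: δ(p0, 0) = (pR, 1, R) → 1[pR]11000

The machine reaches the reject state pR and halts.

The machine executed 1 step before halting.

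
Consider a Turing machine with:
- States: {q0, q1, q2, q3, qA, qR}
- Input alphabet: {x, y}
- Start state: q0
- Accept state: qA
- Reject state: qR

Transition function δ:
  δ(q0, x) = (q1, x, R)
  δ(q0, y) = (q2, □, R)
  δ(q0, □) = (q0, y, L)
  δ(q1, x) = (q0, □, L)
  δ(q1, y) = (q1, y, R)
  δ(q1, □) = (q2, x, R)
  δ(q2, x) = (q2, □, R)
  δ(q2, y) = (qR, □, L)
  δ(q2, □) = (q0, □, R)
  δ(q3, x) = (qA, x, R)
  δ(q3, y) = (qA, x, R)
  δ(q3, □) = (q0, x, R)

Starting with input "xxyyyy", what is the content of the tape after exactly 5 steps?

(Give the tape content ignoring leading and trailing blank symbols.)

Execution trace:
Initial: [q0]xxyyyy
Step 1: δ(q0, x) = (q1, x, R) → x[q1]xyyyy
Step 2: δ(q1, x) = (q0, □, L) → [q0]x□yyyy
Step 3: δ(q0, x) = (q1, x, R) → x[q1]□yyyy
Step 4: δ(q1, □) = (q2, x, R) → xx[q2]yyyy
Step 5: δ(q2, y) = (qR, □, L) → x[qR]x□yyy

The machine reaches the reject state qR and halts.

After 5 steps, the tape (ignoring leading/trailing blanks) is: xx□yyy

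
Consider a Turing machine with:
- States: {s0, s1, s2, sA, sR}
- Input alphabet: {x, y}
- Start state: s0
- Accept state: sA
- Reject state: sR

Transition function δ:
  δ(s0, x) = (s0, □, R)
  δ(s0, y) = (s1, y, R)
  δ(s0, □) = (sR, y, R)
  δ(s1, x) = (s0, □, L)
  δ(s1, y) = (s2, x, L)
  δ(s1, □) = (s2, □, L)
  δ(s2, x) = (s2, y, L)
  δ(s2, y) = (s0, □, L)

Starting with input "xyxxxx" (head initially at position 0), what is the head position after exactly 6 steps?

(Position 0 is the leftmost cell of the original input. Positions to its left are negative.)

Execution trace (head position shown):
Step 0: [s0]xyxxxx  (head at position 0)
Step 1: move right → □[s0]yxxxx  (head at position 1)
Step 2: move right → □y[s1]xxxx  (head at position 2)
Step 3: move left → □[s0]y□xxx  (head at position 1)
Step 4: move right → □y[s1]□xxx  (head at position 2)
Step 5: move left → □[s2]y□xxx  (head at position 1)
Step 6: move left → [s0]□□□xxx  (head at position 0)

After 6 steps, the head is at position 0.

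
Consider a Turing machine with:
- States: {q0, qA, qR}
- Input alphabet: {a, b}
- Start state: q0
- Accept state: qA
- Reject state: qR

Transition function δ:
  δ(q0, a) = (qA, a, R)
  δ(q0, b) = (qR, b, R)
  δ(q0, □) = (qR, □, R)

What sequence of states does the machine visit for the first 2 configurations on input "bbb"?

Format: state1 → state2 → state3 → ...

Execution trace:
Initial: [q0]bbb
Step 1: δ(q0, b) = (qR, b, R) → b[qR]bb

The machine reaches the reject state qR and halts.

State sequence: q0 → qR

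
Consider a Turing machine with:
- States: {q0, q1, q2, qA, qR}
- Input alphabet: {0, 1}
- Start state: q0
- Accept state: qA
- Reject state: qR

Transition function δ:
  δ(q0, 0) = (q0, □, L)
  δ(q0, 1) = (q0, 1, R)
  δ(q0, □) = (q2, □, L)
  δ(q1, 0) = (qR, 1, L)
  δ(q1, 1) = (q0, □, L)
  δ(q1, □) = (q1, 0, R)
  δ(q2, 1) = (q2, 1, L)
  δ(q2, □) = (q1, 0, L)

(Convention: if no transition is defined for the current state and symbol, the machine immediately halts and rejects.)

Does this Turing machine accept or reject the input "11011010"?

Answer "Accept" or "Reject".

Execution trace:
Initial: [q0]11011010
Step 1: δ(q0, 1) = (q0, 1, R) → 1[q0]1011010
Step 2: δ(q0, 1) = (q0, 1, R) → 11[q0]011010
Step 3: δ(q0, 0) = (q0, □, L) → 1[q0]1□11010
Step 4: δ(q0, 1) = (q0, 1, R) → 11[q0]□11010
Step 5: δ(q0, □) = (q2, □, L) → 1[q2]1□11010
Step 6: δ(q2, 1) = (q2, 1, L) → [q2]11□11010
Step 7: δ(q2, 1) = (q2, 1, L) → [q2]□11□11010
Step 8: δ(q2, □) = (q1, 0, L) → [q1]□011□11010
Step 9: δ(q1, □) = (q1, 0, R) → 0[q1]011□11010
Step 10: δ(q1, 0) = (qR, 1, L) → [qR]0111□11010

The machine reaches the reject state qR and halts.

Answer: Reject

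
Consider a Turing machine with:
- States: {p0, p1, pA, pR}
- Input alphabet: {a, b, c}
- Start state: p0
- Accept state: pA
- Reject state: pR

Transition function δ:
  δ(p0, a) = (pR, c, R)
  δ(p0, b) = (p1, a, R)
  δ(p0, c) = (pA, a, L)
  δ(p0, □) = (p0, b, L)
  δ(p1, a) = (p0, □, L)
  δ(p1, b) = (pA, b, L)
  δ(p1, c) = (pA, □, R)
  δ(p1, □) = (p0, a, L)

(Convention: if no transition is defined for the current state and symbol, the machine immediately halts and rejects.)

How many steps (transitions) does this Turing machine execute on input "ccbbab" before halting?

Execution trace:
Initial: [p0]ccbbab
Step 1: δ(p0, c) = (pA, a, L) → [pA]□acbbab

The machine reaches the accept state pA and halts.

The machine executed 1 step before halting.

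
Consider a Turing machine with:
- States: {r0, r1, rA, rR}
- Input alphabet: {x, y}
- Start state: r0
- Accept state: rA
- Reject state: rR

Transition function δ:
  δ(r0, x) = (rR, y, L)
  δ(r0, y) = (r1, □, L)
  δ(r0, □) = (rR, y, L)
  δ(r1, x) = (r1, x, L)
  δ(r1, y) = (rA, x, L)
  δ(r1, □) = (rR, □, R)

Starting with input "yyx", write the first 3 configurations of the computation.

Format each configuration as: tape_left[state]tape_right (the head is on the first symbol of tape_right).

Transitions applied:
Step 1: δ(r0, y) = (r1, □, L)
Step 2: δ(r1, □) = (rR, □, R)

The first 3 configurations are:
[r0]yyx ⊢ [r1]□□yx ⊢ □[rR]□yx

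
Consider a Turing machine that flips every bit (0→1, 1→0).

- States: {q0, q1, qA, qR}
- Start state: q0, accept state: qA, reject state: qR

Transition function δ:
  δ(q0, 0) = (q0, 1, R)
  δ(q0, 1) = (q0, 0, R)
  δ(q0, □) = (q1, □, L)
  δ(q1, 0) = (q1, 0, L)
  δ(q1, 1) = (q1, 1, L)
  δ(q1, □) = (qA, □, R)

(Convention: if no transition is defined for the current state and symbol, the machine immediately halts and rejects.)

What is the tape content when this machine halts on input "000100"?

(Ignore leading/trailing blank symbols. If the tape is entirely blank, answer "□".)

Execution trace:
Initial: [q0]000100
Step 1: δ(q0, 0) = (q0, 1, R) → 1[q0]00100
Step 2: δ(q0, 0) = (q0, 1, R) → 11[q0]0100
Step 3: δ(q0, 0) = (q0, 1, R) → 111[q0]100
Step 4: δ(q0, 1) = (q0, 0, R) → 1110[q0]00
Step 5: δ(q0, 0) = (q0, 1, R) → 11101[q0]0
Step 6: δ(q0, 0) = (q0, 1, R) → 111011[q0]□
Step 7: δ(q0, □) = (q1, □, L) → 11101[q1]1□
Step 8: δ(q1, 1) = (q1, 1, L) → 1110[q1]11□
Step 9: δ(q1, 1) = (q1, 1, L) → 111[q1]011□
Step 10: δ(q1, 0) = (q1, 0, L) → 11[q1]1011□
Step 11: δ(q1, 1) = (q1, 1, L) → 1[q1]11011□
Step 12: δ(q1, 1) = (q1, 1, L) → [q1]111011□
Step 13: δ(q1, 1) = (q1, 1, L) → [q1]□111011□
Step 14: δ(q1, □) = (qA, □, R) → □[qA]111011□

The machine reaches the accept state qA and halts.

Final tape (ignoring leading/trailing blanks): 111011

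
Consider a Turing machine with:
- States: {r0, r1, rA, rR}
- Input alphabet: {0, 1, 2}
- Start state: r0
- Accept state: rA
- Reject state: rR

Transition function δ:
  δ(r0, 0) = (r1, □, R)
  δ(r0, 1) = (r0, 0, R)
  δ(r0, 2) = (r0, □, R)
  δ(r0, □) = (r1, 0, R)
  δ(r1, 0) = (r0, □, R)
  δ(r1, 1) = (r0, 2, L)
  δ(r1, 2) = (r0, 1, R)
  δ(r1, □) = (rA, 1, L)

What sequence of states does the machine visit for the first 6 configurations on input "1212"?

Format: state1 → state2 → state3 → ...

Execution trace:
Initial: [r0]1212
Step 1: δ(r0, 1) = (r0, 0, R) → 0[r0]212
Step 2: δ(r0, 2) = (r0, □, R) → 0□[r0]12
Step 3: δ(r0, 1) = (r0, 0, R) → 0□0[r0]2
Step 4: δ(r0, 2) = (r0, □, R) → 0□0□[r0]□
Step 5: δ(r0, □) = (r1, 0, R) → 0□0□0[r1]□

State sequence: r0 → r0 → r0 → r0 → r0 → r1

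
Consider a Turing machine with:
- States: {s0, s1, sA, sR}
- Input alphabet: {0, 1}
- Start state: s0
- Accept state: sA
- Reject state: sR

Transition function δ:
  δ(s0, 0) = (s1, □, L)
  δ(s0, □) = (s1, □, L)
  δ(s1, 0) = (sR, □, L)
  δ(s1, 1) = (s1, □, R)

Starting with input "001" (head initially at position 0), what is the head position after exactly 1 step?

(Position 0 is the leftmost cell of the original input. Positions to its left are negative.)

Execution trace (head position shown):
Step 0: [s0]001  (head at position 0)
Step 1: move left → [s1]□□01  (head at position -1)

After 1 step, the head is at position -1.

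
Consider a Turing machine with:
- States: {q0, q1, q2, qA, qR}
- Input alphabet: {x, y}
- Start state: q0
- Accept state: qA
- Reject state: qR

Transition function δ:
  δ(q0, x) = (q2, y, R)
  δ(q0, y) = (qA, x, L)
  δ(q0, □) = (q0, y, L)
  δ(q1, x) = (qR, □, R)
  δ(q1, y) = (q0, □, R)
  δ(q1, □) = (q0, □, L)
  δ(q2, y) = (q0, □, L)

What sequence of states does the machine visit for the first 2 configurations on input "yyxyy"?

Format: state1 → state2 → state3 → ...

Execution trace:
Initial: [q0]yyxyy
Step 1: δ(q0, y) = (qA, x, L) → [qA]□xyxyy

The machine reaches the accept state qA and halts.

State sequence: q0 → qA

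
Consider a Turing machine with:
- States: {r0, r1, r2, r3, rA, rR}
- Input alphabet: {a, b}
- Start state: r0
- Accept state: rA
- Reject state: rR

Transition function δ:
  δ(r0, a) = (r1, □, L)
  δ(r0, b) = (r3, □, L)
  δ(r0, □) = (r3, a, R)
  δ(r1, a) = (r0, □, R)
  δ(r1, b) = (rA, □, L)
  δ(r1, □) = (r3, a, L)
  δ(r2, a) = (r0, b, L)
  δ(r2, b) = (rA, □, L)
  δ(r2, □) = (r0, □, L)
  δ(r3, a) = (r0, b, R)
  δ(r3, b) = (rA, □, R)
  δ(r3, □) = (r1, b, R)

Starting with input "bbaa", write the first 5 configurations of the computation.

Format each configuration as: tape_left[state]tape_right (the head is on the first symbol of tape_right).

Transitions applied:
Step 1: δ(r0, b) = (r3, □, L)
Step 2: δ(r3, □) = (r1, b, R)
Step 3: δ(r1, □) = (r3, a, L)
Step 4: δ(r3, b) = (rA, □, R)

The first 5 configurations are:
[r0]bbaa ⊢ [r3]□□baa ⊢ b[r1]□baa ⊢ [r3]babaa ⊢ □[rA]abaa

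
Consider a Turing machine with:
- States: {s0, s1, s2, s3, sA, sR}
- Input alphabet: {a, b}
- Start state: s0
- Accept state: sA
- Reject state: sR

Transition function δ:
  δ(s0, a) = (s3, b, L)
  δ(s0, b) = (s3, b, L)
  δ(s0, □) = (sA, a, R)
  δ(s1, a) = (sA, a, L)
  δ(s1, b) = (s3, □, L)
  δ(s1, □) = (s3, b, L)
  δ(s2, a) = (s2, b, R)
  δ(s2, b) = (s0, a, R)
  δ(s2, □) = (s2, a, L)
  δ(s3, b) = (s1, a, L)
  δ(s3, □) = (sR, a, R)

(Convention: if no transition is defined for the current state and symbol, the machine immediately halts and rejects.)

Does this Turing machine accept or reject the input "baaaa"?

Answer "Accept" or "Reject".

Execution trace:
Initial: [s0]baaaa
Step 1: δ(s0, b) = (s3, b, L) → [s3]□baaaa
Step 2: δ(s3, □) = (sR, a, R) → a[sR]baaaa

The machine reaches the reject state sR and halts.

Answer: Reject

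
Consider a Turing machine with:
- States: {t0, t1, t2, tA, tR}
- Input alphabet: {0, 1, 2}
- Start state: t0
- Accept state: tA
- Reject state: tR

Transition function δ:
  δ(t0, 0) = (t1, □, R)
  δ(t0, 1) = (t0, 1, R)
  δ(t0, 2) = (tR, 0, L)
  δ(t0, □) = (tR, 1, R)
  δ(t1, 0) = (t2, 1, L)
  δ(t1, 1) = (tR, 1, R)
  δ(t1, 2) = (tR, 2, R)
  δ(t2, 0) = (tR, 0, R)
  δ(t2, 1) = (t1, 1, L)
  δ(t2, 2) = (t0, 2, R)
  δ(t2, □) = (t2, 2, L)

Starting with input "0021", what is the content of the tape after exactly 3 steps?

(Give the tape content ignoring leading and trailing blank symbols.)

Execution trace:
Initial: [t0]0021
Step 1: δ(t0, 0) = (t1, □, R) → □[t1]021
Step 2: δ(t1, 0) = (t2, 1, L) → [t2]□121
Step 3: δ(t2, □) = (t2, 2, L) → [t2]□2121

After 3 steps, the tape (ignoring leading/trailing blanks) is: 2121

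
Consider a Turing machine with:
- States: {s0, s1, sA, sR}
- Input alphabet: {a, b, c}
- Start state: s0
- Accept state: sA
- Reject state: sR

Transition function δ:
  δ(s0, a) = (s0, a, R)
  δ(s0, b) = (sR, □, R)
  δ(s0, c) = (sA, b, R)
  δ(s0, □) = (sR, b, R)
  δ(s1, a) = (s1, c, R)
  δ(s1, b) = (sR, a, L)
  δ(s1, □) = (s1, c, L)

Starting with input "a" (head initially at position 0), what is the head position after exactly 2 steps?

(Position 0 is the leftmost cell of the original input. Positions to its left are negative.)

Execution trace (head position shown):
Step 0: [s0]a  (head at position 0)
Step 1: move right → a[s0]□  (head at position 1)
Step 2: move right → ab[sR]□  (head at position 2)

After 2 steps, the head is at position 2.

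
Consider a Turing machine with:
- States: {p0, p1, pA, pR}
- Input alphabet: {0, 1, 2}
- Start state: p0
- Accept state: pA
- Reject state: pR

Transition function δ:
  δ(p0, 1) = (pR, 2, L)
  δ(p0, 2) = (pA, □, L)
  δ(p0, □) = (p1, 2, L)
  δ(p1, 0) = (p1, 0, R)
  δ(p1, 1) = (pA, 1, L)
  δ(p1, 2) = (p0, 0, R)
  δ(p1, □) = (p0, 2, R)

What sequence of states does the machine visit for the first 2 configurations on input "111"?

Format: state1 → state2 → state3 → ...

Execution trace:
Initial: [p0]111
Step 1: δ(p0, 1) = (pR, 2, L) → [pR]□211

The machine reaches the reject state pR and halts.

State sequence: p0 → pR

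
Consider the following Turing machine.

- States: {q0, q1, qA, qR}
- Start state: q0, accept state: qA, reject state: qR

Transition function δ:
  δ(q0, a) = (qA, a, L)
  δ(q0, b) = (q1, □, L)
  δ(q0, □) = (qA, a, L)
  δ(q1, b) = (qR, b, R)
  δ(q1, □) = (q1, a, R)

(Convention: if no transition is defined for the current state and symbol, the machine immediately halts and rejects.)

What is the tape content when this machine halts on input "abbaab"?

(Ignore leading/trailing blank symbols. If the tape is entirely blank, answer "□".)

Execution trace:
Initial: [q0]abbaab
Step 1: δ(q0, a) = (qA, a, L) → [qA]□abbaab

The machine reaches the accept state qA and halts.

Final tape (ignoring leading/trailing blanks): abbaab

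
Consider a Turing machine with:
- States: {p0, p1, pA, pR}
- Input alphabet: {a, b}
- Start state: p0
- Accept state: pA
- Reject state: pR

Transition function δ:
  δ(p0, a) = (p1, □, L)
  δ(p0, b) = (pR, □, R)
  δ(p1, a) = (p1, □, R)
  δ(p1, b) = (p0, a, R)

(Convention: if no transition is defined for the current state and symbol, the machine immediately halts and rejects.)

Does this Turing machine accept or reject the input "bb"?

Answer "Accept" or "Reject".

Execution trace:
Initial: [p0]bb
Step 1: δ(p0, b) = (pR, □, R) → □[pR]b

The machine reaches the reject state pR and halts.

Answer: Reject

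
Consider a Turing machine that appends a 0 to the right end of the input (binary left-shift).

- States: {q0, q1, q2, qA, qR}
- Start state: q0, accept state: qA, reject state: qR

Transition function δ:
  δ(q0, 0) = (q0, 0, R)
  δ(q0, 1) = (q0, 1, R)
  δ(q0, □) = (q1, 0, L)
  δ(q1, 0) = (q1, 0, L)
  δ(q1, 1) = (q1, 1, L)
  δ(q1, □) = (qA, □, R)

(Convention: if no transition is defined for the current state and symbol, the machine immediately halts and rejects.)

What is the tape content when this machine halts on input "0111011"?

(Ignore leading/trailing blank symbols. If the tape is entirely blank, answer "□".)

Execution trace:
Initial: [q0]0111011
Step 1: δ(q0, 0) = (q0, 0, R) → 0[q0]111011
Step 2: δ(q0, 1) = (q0, 1, R) → 01[q0]11011
Step 3: δ(q0, 1) = (q0, 1, R) → 011[q0]1011
Step 4: δ(q0, 1) = (q0, 1, R) → 0111[q0]011
Step 5: δ(q0, 0) = (q0, 0, R) → 01110[q0]11
Step 6: δ(q0, 1) = (q0, 1, R) → 011101[q0]1
Step 7: δ(q0, 1) = (q0, 1, R) → 0111011[q0]□
Step 8: δ(q0, □) = (q1, 0, L) → 011101[q1]10
Step 9: δ(q1, 1) = (q1, 1, L) → 01110[q1]110
Step 10: δ(q1, 1) = (q1, 1, L) → 0111[q1]0110
Step 11: δ(q1, 0) = (q1, 0, L) → 011[q1]10110
Step 12: δ(q1, 1) = (q1, 1, L) → 01[q1]110110
Step 13: δ(q1, 1) = (q1, 1, L) → 0[q1]1110110
Step 14: δ(q1, 1) = (q1, 1, L) → [q1]01110110
Step 15: δ(q1, 0) = (q1, 0, L) → [q1]□01110110
Step 16: δ(q1, □) = (qA, □, R) → □[qA]01110110

The machine reaches the accept state qA and halts.

Final tape (ignoring leading/trailing blanks): 01110110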